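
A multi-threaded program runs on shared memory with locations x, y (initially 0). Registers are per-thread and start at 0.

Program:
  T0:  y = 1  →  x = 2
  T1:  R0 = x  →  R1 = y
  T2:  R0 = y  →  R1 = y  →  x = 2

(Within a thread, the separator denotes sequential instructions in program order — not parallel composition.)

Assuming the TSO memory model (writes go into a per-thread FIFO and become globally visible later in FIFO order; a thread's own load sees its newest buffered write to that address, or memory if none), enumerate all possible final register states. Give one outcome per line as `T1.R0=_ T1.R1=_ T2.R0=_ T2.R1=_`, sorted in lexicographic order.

T1.R0=0 T1.R1=0 T2.R0=0 T2.R1=0
T1.R0=0 T1.R1=0 T2.R0=0 T2.R1=1
T1.R0=0 T1.R1=0 T2.R0=1 T2.R1=1
T1.R0=0 T1.R1=1 T2.R0=0 T2.R1=0
T1.R0=0 T1.R1=1 T2.R0=0 T2.R1=1
T1.R0=0 T1.R1=1 T2.R0=1 T2.R1=1
T1.R0=2 T1.R1=0 T2.R0=0 T2.R1=0
T1.R0=2 T1.R1=1 T2.R0=0 T2.R1=0
T1.R0=2 T1.R1=1 T2.R0=0 T2.R1=1
T1.R0=2 T1.R1=1 T2.R0=1 T2.R1=1

outcome vector order: (T1.R0,T1.R1,T2.R0,T2.R1)
|TSO outcomes| = 10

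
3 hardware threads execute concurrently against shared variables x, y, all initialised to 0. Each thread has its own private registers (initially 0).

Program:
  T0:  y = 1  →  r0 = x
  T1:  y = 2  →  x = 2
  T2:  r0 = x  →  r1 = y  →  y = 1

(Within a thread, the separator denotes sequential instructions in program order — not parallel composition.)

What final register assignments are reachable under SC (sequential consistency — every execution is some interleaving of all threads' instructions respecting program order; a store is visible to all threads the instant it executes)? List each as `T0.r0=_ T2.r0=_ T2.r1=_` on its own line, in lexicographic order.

T0.r0=0 T2.r0=0 T2.r1=0
T0.r0=0 T2.r0=0 T2.r1=1
T0.r0=0 T2.r0=0 T2.r1=2
T0.r0=0 T2.r0=2 T2.r1=1
T0.r0=0 T2.r0=2 T2.r1=2
T0.r0=2 T2.r0=0 T2.r1=0
T0.r0=2 T2.r0=0 T2.r1=1
T0.r0=2 T2.r0=0 T2.r1=2
T0.r0=2 T2.r0=2 T2.r1=1
T0.r0=2 T2.r0=2 T2.r1=2

outcome vector order: (T0.r0,T2.r0,T2.r1)
|SC outcomes| = 10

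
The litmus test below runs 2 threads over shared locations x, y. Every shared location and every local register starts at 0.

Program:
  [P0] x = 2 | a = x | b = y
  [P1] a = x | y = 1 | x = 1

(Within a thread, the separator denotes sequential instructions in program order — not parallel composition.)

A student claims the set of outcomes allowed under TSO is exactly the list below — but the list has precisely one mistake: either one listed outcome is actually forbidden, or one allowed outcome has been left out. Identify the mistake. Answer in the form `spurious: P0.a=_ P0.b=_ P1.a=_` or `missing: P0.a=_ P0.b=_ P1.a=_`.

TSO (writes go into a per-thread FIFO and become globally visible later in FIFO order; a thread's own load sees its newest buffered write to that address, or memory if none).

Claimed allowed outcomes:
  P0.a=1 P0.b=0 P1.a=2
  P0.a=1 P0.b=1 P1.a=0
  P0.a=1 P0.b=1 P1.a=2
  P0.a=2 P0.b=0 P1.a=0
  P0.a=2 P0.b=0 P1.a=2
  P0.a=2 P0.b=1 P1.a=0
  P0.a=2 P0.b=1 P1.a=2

spurious: P0.a=1 P0.b=0 P1.a=2

outcome vector order: (P0.a,P0.b,P1.a)
TSO (6): 1/1/0 1/1/2 2/0/0 2/0/2 2/1/0 2/1/2
claimed∖TSO = {1/0/2}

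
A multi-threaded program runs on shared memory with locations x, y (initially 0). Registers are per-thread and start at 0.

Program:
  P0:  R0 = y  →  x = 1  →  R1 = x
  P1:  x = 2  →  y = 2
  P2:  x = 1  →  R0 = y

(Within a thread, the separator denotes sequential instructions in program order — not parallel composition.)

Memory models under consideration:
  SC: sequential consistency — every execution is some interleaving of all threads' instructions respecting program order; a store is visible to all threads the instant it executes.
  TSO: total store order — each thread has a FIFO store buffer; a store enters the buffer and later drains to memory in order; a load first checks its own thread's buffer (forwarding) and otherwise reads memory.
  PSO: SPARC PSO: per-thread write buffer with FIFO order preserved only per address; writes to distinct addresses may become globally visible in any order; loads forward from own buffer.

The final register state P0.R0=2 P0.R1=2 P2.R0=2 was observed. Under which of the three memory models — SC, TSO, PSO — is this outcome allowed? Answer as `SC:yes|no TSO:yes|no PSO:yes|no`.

SC:no TSO:no PSO:yes

outcome vector order: (P0.R0,P0.R1,P2.R0)
under SC → 0/1/0 0/1/2 0/2/0 0/2/2 2/1/0 2/1/2
under TSO → 0/1/0 0/1/2 0/2/0 0/2/2 2/1/0 2/1/2
under PSO → 0/1/0 0/1/2 0/2/0 0/2/2 2/1/0 2/1/2 2/2/0 2/2/2
target 2/2/2 ∈ {PSO}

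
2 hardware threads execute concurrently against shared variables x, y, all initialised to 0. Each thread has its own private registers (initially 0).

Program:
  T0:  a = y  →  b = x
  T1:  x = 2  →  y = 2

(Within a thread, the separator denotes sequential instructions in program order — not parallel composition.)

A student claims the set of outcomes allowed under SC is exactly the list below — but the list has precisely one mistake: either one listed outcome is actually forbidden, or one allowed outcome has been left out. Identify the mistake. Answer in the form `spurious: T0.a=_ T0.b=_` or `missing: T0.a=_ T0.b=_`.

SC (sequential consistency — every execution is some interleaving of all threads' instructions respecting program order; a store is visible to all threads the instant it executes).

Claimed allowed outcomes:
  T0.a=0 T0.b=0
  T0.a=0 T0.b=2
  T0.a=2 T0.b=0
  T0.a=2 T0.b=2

outcome vector order: (T0.a,T0.b)
under SC → <0 0> <0 2> <2 2>
claimed∖SC = {<2 0>}

spurious: T0.a=2 T0.b=0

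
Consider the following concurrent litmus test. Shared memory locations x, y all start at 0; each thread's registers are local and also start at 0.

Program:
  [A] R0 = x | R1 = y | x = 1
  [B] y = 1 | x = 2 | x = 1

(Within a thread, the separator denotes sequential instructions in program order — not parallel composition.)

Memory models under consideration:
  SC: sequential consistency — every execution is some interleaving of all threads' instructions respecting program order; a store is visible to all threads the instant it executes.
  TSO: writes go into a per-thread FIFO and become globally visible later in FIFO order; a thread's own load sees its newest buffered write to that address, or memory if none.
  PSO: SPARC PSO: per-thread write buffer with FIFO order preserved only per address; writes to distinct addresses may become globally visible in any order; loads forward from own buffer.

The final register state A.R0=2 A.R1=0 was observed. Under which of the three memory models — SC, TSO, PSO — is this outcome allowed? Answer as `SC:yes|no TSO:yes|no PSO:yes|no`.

SC:no TSO:no PSO:yes

outcome vector order: (A.R0,A.R1)
[SC] allowed = {(0,0), (0,1), (1,1), (2,1)}
[TSO] allowed = {(0,0), (0,1), (1,1), (2,1)}
[PSO] allowed = {(0,0), (0,1), (1,0), (1,1), (2,0), (2,1)}
target (2,0) ∈ {PSO}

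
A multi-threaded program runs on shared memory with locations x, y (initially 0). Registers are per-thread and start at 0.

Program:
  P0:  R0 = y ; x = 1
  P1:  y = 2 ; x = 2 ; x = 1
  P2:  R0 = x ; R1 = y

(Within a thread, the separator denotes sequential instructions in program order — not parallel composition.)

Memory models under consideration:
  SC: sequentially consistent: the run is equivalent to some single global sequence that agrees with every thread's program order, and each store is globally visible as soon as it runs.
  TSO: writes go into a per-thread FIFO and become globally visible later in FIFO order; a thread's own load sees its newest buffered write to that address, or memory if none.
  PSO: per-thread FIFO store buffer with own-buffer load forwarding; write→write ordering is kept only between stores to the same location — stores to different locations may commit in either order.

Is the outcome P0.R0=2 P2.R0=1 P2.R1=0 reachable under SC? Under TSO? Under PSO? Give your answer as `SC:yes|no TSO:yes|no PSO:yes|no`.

outcome vector order: (P0.R0,P2.R0,P2.R1)
[SC] allowed = {<0 0 0> <0 0 2> <0 1 0> <0 1 2> <0 2 2> <2 0 0> <2 0 2> <2 1 2> <2 2 2>}
[TSO] allowed = {<0 0 0> <0 0 2> <0 1 0> <0 1 2> <0 2 2> <2 0 0> <2 0 2> <2 1 2> <2 2 2>}
[PSO] allowed = {<0 0 0> <0 0 2> <0 1 0> <0 1 2> <0 2 0> <0 2 2> <2 0 0> <2 0 2> <2 1 0> <2 1 2> <2 2 0> <2 2 2>}
target <2 1 0> ∈ {PSO}

SC:no TSO:no PSO:yes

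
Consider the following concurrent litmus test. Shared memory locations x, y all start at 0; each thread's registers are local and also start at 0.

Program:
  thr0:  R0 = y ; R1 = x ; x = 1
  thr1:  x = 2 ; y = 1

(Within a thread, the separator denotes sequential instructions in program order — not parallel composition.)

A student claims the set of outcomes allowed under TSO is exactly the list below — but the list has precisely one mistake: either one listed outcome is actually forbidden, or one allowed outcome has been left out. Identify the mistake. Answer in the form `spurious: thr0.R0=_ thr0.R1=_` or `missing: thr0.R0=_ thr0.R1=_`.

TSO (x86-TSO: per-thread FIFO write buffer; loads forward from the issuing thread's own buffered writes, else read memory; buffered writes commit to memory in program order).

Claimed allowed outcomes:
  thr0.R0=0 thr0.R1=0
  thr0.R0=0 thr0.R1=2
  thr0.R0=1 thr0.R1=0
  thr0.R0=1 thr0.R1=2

spurious: thr0.R0=1 thr0.R1=0

outcome vector order: (thr0.R0,thr0.R1)
TSO: 3 outcomes — {00; 02; 12}
claimed∖TSO = {10}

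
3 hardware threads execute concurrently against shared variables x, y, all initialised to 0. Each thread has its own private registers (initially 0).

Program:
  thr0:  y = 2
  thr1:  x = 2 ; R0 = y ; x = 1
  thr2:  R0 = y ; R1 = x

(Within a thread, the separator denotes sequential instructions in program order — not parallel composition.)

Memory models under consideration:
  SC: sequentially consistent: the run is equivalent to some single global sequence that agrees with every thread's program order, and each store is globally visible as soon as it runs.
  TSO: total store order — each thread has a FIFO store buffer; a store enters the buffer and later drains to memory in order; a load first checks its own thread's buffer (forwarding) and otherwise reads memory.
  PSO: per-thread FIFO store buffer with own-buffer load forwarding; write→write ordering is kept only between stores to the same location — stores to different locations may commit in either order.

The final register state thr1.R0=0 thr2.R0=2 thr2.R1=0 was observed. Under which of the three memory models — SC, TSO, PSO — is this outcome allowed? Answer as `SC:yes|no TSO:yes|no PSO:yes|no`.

outcome vector order: (thr1.R0,thr2.R0,thr2.R1)
under SC → (0,0,0); (0,0,1); (0,0,2); (0,2,1); (0,2,2); (2,0,0); (2,0,1); (2,0,2); (2,2,0); (2,2,1); (2,2,2)
under TSO → (0,0,0); (0,0,1); (0,0,2); (0,2,0); (0,2,1); (0,2,2); (2,0,0); (2,0,1); (2,0,2); (2,2,0); (2,2,1); (2,2,2)
under PSO → (0,0,0); (0,0,1); (0,0,2); (0,2,0); (0,2,1); (0,2,2); (2,0,0); (2,0,1); (2,0,2); (2,2,0); (2,2,1); (2,2,2)
target (0,2,0) ∈ {TSO,PSO}

SC:no TSO:yes PSO:yes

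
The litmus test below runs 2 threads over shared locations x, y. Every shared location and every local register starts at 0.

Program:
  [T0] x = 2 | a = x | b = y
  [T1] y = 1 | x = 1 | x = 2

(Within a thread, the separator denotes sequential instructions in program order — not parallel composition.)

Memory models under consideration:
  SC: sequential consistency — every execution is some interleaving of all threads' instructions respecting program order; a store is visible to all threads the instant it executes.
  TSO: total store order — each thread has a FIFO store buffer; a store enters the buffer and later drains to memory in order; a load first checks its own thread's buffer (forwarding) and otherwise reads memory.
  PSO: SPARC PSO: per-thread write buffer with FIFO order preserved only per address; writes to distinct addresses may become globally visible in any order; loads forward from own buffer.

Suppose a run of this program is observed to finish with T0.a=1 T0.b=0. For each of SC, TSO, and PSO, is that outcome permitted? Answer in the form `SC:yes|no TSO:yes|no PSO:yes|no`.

SC:no TSO:no PSO:yes

outcome vector order: (T0.a,T0.b)
under SC → <1 1>; <2 0>; <2 1>
under TSO → <1 1>; <2 0>; <2 1>
under PSO → <1 0>; <1 1>; <2 0>; <2 1>
target <1 0> ∈ {PSO}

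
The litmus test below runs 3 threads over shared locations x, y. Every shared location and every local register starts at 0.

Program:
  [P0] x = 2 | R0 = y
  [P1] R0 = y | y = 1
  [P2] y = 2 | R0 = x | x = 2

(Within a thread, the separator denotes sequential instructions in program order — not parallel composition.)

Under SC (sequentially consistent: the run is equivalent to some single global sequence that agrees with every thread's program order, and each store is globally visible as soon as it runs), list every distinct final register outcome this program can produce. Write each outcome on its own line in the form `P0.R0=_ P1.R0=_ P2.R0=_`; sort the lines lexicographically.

outcome vector order: (P0.R0,P1.R0,P2.R0)
|SC outcomes| = 10

P0.R0=0 P1.R0=0 P2.R0=2
P0.R0=0 P1.R0=2 P2.R0=2
P0.R0=1 P1.R0=0 P2.R0=0
P0.R0=1 P1.R0=0 P2.R0=2
P0.R0=1 P1.R0=2 P2.R0=0
P0.R0=1 P1.R0=2 P2.R0=2
P0.R0=2 P1.R0=0 P2.R0=0
P0.R0=2 P1.R0=0 P2.R0=2
P0.R0=2 P1.R0=2 P2.R0=0
P0.R0=2 P1.R0=2 P2.R0=2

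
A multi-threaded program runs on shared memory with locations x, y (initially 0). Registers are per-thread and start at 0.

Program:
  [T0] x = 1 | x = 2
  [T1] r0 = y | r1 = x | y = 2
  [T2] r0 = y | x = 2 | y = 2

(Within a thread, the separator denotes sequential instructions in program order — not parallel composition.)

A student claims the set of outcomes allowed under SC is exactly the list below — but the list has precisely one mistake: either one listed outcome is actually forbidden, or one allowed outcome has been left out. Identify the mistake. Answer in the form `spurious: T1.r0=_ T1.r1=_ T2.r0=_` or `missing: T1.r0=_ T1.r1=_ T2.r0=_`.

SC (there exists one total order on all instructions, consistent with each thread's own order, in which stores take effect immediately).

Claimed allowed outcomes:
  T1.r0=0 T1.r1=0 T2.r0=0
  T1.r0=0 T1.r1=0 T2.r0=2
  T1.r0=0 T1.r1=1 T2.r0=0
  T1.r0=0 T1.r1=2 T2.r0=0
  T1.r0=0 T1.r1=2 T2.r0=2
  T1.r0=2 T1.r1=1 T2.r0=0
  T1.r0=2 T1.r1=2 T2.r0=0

outcome vector order: (T1.r0,T1.r1,T2.r0)
under SC → 000 002 010 012 020 022 210 220
SC∖claimed = {012}

missing: T1.r0=0 T1.r1=1 T2.r0=2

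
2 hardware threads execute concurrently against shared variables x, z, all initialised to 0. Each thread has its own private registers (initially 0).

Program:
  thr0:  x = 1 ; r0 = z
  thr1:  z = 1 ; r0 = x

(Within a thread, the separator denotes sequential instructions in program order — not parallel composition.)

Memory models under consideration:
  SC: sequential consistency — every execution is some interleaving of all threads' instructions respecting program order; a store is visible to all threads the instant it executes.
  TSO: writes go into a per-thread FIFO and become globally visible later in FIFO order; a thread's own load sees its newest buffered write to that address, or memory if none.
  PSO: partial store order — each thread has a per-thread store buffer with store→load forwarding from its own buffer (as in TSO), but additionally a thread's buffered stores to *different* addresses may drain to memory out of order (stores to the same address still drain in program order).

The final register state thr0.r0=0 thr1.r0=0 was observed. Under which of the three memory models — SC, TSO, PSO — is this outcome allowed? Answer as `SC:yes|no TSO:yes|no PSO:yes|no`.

SC:no TSO:yes PSO:yes

outcome vector order: (thr0.r0,thr1.r0)
[SC] allowed = {0/1 1/0 1/1}
[TSO] allowed = {0/0 0/1 1/0 1/1}
[PSO] allowed = {0/0 0/1 1/0 1/1}
target 0/0 ∈ {TSO,PSO}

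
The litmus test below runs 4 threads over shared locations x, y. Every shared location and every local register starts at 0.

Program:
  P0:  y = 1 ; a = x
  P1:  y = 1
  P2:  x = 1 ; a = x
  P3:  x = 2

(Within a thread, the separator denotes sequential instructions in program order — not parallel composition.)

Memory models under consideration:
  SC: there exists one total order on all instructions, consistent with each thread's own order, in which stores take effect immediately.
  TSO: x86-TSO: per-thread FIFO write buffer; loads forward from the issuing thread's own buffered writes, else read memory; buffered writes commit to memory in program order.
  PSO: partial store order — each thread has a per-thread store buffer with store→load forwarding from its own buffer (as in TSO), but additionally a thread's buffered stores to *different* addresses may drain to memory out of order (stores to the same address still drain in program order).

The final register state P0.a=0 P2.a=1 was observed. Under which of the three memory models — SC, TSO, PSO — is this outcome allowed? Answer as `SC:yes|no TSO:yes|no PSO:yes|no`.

outcome vector order: (P0.a,P2.a)
SC (6): (0,1) (0,2) (1,1) (1,2) (2,1) (2,2)
TSO (6): (0,1) (0,2) (1,1) (1,2) (2,1) (2,2)
PSO (6): (0,1) (0,2) (1,1) (1,2) (2,1) (2,2)
target (0,1) ∈ {SC,TSO,PSO}

SC:yes TSO:yes PSO:yes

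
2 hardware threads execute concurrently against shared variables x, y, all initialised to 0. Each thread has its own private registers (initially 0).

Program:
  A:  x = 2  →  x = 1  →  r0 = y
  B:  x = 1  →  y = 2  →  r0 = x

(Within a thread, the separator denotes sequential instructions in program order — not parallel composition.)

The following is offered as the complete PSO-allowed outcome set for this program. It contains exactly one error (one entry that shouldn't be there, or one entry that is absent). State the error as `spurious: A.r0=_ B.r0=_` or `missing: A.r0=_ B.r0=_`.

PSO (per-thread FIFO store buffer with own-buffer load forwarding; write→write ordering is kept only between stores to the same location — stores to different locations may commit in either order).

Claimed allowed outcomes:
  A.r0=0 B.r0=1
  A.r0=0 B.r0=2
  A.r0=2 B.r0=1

missing: A.r0=2 B.r0=2

outcome vector order: (A.r0,B.r0)
[PSO] allowed = {0/1; 0/2; 2/1; 2/2}
PSO∖claimed = {2/2}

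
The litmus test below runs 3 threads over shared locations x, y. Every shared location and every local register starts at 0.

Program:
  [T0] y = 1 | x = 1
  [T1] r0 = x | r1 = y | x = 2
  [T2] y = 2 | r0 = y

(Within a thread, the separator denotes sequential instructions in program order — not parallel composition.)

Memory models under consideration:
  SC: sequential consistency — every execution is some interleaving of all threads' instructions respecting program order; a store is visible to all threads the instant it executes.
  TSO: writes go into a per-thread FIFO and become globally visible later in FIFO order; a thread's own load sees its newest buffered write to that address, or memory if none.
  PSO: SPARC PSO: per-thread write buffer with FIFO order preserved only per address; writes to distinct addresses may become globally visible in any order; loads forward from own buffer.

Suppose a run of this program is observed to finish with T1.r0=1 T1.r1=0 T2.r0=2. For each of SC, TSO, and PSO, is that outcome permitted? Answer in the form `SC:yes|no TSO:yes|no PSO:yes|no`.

outcome vector order: (T1.r0,T1.r1,T2.r0)
SC: 9 outcomes — {001; 002; 011; 012; 021; 022; 111; 112; 122}
TSO: 9 outcomes — {001; 002; 011; 012; 021; 022; 111; 112; 122}
PSO: 12 outcomes — {001; 002; 011; 012; 021; 022; 101; 102; 111; 112; 121; 122}
target 102 ∈ {PSO}

SC:no TSO:no PSO:yes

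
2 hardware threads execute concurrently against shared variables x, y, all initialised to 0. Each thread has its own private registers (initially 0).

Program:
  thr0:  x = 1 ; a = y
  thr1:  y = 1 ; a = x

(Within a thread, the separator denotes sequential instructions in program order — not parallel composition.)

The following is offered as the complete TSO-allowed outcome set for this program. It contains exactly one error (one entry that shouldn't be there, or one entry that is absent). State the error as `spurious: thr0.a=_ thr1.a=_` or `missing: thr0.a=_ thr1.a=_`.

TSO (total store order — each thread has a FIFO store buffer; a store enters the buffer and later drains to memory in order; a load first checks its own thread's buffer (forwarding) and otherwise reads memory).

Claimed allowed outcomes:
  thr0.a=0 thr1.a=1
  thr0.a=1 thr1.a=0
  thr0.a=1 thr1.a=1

outcome vector order: (thr0.a,thr1.a)
TSO: 4 outcomes — {<0 0> <0 1> <1 0> <1 1>}
TSO∖claimed = {<0 0>}

missing: thr0.a=0 thr1.a=0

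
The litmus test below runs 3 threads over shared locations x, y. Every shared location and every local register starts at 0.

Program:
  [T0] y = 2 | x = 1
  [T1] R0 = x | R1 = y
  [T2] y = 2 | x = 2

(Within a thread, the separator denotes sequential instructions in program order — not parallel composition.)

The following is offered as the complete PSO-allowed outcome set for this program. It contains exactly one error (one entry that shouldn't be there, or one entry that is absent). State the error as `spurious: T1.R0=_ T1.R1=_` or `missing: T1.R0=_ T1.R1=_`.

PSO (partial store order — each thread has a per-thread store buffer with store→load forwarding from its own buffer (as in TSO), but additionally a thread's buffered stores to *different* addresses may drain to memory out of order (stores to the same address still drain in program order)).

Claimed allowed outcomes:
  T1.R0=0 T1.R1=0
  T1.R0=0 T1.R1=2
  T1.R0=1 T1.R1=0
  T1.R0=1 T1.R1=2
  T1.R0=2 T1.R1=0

missing: T1.R0=2 T1.R1=2

outcome vector order: (T1.R0,T1.R1)
[PSO] allowed = {<0 0>, <0 2>, <1 0>, <1 2>, <2 0>, <2 2>}
PSO∖claimed = {<2 2>}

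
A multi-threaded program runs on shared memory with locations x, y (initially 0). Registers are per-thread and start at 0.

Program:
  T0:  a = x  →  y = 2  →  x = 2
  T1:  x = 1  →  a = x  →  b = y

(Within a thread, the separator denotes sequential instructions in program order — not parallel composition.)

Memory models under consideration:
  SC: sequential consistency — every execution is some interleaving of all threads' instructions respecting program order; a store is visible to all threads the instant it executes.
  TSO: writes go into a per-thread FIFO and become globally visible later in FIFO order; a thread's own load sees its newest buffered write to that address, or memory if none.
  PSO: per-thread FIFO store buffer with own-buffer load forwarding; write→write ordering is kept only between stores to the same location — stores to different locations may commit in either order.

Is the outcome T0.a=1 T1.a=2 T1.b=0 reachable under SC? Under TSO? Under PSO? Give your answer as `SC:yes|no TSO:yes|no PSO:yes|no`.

SC:no TSO:no PSO:yes

outcome vector order: (T0.a,T1.a,T1.b)
[SC] allowed = {0/1/0, 0/1/2, 0/2/2, 1/1/0, 1/1/2, 1/2/2}
[TSO] allowed = {0/1/0, 0/1/2, 0/2/2, 1/1/0, 1/1/2, 1/2/2}
[PSO] allowed = {0/1/0, 0/1/2, 0/2/0, 0/2/2, 1/1/0, 1/1/2, 1/2/0, 1/2/2}
target 1/2/0 ∈ {PSO}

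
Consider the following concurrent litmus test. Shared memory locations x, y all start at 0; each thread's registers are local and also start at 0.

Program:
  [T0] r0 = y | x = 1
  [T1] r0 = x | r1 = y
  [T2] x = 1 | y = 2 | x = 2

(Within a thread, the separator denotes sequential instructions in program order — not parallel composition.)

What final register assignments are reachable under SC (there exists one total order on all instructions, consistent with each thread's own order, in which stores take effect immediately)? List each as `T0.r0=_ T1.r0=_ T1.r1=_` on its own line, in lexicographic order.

T0.r0=0 T1.r0=0 T1.r1=0
T0.r0=0 T1.r0=0 T1.r1=2
T0.r0=0 T1.r0=1 T1.r1=0
T0.r0=0 T1.r0=1 T1.r1=2
T0.r0=0 T1.r0=2 T1.r1=2
T0.r0=2 T1.r0=0 T1.r1=0
T0.r0=2 T1.r0=0 T1.r1=2
T0.r0=2 T1.r0=1 T1.r1=0
T0.r0=2 T1.r0=1 T1.r1=2
T0.r0=2 T1.r0=2 T1.r1=2

outcome vector order: (T0.r0,T1.r0,T1.r1)
|SC outcomes| = 10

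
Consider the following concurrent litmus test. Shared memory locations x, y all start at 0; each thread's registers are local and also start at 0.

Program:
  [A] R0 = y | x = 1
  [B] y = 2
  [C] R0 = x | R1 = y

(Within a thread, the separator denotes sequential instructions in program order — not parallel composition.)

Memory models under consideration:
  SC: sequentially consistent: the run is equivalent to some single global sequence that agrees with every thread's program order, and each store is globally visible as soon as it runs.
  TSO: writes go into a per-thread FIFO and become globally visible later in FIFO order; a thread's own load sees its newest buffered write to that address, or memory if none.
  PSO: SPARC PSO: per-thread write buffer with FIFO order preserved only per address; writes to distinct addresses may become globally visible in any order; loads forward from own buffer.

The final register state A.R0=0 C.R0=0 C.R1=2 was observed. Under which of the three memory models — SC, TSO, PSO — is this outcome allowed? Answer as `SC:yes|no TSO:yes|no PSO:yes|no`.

SC:yes TSO:yes PSO:yes

outcome vector order: (A.R0,C.R0,C.R1)
[SC] allowed = {000 002 010 012 200 202 212}
[TSO] allowed = {000 002 010 012 200 202 212}
[PSO] allowed = {000 002 010 012 200 202 212}
target 002 ∈ {SC,TSO,PSO}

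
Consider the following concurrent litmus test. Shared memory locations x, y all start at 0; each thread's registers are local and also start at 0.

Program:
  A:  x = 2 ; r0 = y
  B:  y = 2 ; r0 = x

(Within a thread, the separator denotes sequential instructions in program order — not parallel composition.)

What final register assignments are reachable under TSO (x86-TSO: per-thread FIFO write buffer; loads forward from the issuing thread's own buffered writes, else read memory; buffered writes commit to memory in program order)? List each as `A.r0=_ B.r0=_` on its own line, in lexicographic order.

outcome vector order: (A.r0,B.r0)
|TSO outcomes| = 4

A.r0=0 B.r0=0
A.r0=0 B.r0=2
A.r0=2 B.r0=0
A.r0=2 B.r0=2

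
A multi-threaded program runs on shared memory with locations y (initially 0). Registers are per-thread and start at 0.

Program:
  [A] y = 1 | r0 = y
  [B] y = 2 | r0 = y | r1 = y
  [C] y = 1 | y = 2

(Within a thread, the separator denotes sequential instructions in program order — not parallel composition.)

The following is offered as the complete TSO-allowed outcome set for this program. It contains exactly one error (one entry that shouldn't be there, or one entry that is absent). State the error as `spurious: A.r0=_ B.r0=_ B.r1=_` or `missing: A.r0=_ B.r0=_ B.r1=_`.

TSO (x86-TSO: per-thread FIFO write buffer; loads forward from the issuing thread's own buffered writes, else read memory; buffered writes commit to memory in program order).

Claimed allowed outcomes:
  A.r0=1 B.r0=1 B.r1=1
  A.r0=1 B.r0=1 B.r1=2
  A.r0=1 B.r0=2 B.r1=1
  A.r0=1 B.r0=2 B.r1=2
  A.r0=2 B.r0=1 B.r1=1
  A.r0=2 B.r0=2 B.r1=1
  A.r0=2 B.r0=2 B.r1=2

missing: A.r0=2 B.r0=1 B.r1=2

outcome vector order: (A.r0,B.r0,B.r1)
TSO (8): 1/1/1 1/1/2 1/2/1 1/2/2 2/1/1 2/1/2 2/2/1 2/2/2
TSO∖claimed = {2/1/2}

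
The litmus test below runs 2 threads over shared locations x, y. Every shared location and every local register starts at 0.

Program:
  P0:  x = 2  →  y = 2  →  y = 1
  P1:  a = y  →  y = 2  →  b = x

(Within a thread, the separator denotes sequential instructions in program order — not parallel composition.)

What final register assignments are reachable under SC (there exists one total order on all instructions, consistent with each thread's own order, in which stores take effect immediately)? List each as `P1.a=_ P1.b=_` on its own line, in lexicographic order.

P1.a=0 P1.b=0
P1.a=0 P1.b=2
P1.a=1 P1.b=2
P1.a=2 P1.b=2

outcome vector order: (P1.a,P1.b)
|SC outcomes| = 4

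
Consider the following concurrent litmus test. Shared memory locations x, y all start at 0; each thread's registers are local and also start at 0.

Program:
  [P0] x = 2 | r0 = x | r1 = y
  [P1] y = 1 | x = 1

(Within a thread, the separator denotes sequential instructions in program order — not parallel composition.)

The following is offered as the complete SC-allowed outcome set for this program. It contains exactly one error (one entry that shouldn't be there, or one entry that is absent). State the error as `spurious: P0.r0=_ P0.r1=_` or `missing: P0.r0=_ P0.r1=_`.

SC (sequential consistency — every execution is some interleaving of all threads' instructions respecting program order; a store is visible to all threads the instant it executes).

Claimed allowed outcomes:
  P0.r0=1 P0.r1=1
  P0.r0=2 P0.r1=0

missing: P0.r0=2 P0.r1=1

outcome vector order: (P0.r0,P0.r1)
SC: 3 outcomes — {(1,1) (2,0) (2,1)}
SC∖claimed = {(2,1)}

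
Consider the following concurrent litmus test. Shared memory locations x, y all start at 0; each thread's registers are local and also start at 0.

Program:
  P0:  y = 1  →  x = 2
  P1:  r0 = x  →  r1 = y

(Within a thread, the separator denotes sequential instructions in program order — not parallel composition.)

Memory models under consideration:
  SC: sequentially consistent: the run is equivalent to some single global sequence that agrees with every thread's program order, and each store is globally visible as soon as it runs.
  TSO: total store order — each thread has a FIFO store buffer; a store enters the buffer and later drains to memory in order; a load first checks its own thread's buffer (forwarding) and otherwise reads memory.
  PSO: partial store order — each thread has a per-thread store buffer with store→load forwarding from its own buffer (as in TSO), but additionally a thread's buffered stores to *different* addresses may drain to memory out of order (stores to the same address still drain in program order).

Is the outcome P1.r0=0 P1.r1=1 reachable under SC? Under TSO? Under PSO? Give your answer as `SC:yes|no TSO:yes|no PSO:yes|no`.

outcome vector order: (P1.r0,P1.r1)
SC (3): <0 0>, <0 1>, <2 1>
TSO (3): <0 0>, <0 1>, <2 1>
PSO (4): <0 0>, <0 1>, <2 0>, <2 1>
target <0 1> ∈ {SC,TSO,PSO}

SC:yes TSO:yes PSO:yes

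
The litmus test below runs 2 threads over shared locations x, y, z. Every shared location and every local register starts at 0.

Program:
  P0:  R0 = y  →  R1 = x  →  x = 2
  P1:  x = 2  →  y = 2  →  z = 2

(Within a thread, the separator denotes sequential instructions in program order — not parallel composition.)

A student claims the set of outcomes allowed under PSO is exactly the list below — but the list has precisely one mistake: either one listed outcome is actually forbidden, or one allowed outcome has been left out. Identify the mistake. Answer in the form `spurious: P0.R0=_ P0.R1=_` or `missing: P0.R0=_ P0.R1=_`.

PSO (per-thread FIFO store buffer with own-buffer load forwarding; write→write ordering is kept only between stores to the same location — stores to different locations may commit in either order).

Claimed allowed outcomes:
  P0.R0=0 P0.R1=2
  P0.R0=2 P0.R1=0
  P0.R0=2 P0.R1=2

missing: P0.R0=0 P0.R1=0

outcome vector order: (P0.R0,P0.R1)
under PSO → 00 02 20 22
PSO∖claimed = {00}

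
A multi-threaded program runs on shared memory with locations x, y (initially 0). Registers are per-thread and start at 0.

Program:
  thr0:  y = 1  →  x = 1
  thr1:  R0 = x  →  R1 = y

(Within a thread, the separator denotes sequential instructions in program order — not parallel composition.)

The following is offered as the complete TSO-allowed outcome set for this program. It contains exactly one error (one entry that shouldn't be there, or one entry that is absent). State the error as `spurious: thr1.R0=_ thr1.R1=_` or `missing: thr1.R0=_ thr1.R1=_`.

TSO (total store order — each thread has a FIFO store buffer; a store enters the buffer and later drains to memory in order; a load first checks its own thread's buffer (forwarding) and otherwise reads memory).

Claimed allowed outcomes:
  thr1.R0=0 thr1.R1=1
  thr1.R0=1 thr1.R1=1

outcome vector order: (thr1.R0,thr1.R1)
TSO: 3 outcomes — {0/0, 0/1, 1/1}
TSO∖claimed = {0/0}

missing: thr1.R0=0 thr1.R1=0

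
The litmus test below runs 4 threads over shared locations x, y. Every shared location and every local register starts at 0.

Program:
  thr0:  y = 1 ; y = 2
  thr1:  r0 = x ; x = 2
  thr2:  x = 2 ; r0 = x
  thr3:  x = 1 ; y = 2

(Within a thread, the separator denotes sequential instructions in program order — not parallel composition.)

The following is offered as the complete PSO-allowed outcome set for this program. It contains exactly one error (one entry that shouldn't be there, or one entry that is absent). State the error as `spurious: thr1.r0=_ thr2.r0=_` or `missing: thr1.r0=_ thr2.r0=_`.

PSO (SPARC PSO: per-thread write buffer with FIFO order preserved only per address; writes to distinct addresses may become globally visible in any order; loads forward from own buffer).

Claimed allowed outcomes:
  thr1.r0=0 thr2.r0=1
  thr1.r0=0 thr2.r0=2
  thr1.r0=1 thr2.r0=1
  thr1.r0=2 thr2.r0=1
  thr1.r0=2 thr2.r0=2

missing: thr1.r0=1 thr2.r0=2

outcome vector order: (thr1.r0,thr2.r0)
PSO (6): 0/1, 0/2, 1/1, 1/2, 2/1, 2/2
PSO∖claimed = {1/2}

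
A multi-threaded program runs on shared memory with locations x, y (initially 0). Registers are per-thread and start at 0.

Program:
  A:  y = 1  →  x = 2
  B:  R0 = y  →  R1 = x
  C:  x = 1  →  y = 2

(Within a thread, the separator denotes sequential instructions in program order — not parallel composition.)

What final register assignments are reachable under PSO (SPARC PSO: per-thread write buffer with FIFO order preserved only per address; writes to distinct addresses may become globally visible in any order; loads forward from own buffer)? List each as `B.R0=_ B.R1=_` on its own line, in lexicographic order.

outcome vector order: (B.R0,B.R1)
|PSO outcomes| = 9

B.R0=0 B.R1=0
B.R0=0 B.R1=1
B.R0=0 B.R1=2
B.R0=1 B.R1=0
B.R0=1 B.R1=1
B.R0=1 B.R1=2
B.R0=2 B.R1=0
B.R0=2 B.R1=1
B.R0=2 B.R1=2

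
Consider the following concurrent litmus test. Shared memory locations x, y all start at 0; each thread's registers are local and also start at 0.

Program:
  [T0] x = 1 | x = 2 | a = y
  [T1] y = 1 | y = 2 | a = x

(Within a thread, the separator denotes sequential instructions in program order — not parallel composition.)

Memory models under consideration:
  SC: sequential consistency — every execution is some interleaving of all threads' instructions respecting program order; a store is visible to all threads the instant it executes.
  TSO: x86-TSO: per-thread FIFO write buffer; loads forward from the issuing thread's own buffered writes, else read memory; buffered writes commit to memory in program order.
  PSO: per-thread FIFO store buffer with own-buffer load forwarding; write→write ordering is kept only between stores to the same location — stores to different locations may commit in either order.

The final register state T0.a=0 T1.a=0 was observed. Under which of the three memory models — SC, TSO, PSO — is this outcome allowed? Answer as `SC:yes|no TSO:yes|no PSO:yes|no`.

SC:no TSO:yes PSO:yes

outcome vector order: (T0.a,T1.a)
SC (5): 02, 12, 20, 21, 22
TSO (9): 00, 01, 02, 10, 11, 12, 20, 21, 22
PSO (9): 00, 01, 02, 10, 11, 12, 20, 21, 22
target 00 ∈ {TSO,PSO}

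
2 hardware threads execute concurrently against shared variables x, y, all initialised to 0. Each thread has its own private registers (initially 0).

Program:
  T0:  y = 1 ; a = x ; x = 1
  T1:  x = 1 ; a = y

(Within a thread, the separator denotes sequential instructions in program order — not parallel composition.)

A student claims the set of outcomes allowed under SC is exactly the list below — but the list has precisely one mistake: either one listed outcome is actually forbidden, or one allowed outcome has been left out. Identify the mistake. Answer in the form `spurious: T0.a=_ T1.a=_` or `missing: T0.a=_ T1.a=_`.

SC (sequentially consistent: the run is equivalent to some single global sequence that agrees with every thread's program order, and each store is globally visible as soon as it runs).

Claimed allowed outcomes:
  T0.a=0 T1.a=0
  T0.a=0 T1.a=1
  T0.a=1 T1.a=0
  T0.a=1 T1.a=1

outcome vector order: (T0.a,T1.a)
SC: 3 outcomes — {(0,1), (1,0), (1,1)}
claimed∖SC = {(0,0)}

spurious: T0.a=0 T1.a=0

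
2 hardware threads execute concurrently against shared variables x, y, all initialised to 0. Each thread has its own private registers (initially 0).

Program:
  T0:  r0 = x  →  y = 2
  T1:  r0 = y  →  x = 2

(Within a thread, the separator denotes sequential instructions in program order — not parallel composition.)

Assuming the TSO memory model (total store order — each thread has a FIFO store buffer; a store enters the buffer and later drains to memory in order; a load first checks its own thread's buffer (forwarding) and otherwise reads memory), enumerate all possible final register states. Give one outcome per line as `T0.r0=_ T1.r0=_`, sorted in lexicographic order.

T0.r0=0 T1.r0=0
T0.r0=0 T1.r0=2
T0.r0=2 T1.r0=0

outcome vector order: (T0.r0,T1.r0)
|TSO outcomes| = 3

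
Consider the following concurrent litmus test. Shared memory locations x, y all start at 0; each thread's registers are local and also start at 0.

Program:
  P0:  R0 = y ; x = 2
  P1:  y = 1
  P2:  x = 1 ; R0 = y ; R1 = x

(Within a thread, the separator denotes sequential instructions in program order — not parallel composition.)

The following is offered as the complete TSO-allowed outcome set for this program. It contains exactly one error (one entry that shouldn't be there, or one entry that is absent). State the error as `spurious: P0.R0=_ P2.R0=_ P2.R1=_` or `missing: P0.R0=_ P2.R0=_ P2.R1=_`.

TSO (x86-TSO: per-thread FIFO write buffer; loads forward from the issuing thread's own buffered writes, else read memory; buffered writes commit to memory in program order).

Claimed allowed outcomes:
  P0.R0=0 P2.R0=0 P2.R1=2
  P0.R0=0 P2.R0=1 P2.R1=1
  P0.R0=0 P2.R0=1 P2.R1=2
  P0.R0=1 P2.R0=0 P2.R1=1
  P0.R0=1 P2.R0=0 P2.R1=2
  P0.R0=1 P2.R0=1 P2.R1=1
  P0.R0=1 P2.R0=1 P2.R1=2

outcome vector order: (P0.R0,P2.R0,P2.R1)
TSO: 8 outcomes — {001; 002; 011; 012; 101; 102; 111; 112}
TSO∖claimed = {001}

missing: P0.R0=0 P2.R0=0 P2.R1=1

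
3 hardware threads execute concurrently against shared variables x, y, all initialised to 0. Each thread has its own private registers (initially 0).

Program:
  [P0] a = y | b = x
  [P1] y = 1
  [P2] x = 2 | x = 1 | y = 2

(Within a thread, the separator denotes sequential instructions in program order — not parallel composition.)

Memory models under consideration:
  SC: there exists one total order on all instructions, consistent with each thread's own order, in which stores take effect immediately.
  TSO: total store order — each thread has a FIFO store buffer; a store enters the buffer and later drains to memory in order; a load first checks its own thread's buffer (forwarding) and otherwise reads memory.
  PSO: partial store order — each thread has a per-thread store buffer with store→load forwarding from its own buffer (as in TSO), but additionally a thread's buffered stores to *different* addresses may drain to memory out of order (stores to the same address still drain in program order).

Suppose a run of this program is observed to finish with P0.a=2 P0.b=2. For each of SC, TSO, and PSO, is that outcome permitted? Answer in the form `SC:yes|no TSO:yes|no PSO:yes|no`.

outcome vector order: (P0.a,P0.b)
[SC] allowed = {<0 0> <0 1> <0 2> <1 0> <1 1> <1 2> <2 1>}
[TSO] allowed = {<0 0> <0 1> <0 2> <1 0> <1 1> <1 2> <2 1>}
[PSO] allowed = {<0 0> <0 1> <0 2> <1 0> <1 1> <1 2> <2 0> <2 1> <2 2>}
target <2 2> ∈ {PSO}

SC:no TSO:no PSO:yes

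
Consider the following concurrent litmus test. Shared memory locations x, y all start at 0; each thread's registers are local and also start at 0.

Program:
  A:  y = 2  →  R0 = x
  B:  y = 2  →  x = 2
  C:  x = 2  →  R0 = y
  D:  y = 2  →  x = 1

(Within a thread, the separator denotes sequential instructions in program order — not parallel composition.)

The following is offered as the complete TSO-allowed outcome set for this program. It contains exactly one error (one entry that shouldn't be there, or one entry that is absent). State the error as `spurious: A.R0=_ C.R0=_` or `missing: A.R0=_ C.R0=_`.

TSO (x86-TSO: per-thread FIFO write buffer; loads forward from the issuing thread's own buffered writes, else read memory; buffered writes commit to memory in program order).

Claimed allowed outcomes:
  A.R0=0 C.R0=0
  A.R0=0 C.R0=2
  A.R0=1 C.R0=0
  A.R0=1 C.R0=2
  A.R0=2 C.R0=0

missing: A.R0=2 C.R0=2

outcome vector order: (A.R0,C.R0)
[TSO] allowed = {0/0, 0/2, 1/0, 1/2, 2/0, 2/2}
TSO∖claimed = {2/2}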